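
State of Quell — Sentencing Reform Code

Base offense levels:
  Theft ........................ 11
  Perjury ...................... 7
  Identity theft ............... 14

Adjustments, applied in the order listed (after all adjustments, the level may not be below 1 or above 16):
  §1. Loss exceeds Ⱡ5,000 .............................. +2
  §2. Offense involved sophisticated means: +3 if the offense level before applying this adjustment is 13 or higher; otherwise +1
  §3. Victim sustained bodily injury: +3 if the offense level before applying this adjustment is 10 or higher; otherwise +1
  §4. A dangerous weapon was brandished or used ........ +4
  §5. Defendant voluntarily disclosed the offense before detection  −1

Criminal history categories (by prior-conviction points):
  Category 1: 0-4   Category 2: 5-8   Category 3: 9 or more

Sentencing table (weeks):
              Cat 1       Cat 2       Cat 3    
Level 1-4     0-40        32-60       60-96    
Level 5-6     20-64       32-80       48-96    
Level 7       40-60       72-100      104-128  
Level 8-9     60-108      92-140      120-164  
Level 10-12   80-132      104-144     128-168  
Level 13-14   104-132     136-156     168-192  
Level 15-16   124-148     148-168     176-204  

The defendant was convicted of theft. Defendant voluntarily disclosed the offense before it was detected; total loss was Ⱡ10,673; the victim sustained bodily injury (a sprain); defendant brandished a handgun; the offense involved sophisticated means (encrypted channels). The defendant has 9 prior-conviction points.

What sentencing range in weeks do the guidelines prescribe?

176-204 weeks

Base offense level for theft: 11.
§1 applies: 11 + 2 = 13.
§2 applies (level before this adjustment is 13 ≥ 13, so +3): 13 + 3 = 16.
§3 applies (level before this adjustment is 16 ≥ 10, so +3): 16 + 3 = 19.
§4 applies: 19 + 4 = 23.
§5 applies: 23 − 1 = 22.
Level 22 exceeds the maximum of 16; capped at 16.
Final offense level: 16.
Criminal history: 9 prior points → Category 3 (9+).
Level 16 falls in the 15-16 band.
Grid: Level 15-16 × Category 3 = 176-204 weeks.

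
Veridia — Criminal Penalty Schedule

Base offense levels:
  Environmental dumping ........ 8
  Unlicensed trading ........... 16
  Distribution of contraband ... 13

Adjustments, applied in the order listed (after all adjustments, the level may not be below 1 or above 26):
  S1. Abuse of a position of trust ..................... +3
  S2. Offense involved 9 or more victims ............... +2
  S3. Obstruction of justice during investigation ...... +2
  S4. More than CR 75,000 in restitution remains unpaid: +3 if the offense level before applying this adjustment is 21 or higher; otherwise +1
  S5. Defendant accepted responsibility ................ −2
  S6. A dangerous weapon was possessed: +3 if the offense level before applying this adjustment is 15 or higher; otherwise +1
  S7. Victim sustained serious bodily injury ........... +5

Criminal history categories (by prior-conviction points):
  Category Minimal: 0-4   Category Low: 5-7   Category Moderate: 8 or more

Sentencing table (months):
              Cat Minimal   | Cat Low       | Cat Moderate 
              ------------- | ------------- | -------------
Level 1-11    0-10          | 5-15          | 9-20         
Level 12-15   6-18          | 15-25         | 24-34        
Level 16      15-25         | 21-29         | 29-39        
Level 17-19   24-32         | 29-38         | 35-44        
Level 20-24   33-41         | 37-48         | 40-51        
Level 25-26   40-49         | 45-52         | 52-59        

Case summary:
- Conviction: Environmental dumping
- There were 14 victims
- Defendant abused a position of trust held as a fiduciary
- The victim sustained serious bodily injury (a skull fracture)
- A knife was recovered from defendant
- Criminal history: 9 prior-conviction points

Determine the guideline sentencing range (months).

Base offense level for environmental dumping: 8.
S1 applies: 8 + 3 = 11.
S2 applies: 11 + 2 = 13.
S6 applies (level before this adjustment is 13 < 15, so +1): 13 + 1 = 14.
S7 applies: 14 + 5 = 19.
Final offense level: 19.
Criminal history: 9 prior points → Category Moderate (8+).
Level 19 falls in the 17-19 band.
Grid: Level 17-19 × Category Moderate = 35-44 months.

35-44 months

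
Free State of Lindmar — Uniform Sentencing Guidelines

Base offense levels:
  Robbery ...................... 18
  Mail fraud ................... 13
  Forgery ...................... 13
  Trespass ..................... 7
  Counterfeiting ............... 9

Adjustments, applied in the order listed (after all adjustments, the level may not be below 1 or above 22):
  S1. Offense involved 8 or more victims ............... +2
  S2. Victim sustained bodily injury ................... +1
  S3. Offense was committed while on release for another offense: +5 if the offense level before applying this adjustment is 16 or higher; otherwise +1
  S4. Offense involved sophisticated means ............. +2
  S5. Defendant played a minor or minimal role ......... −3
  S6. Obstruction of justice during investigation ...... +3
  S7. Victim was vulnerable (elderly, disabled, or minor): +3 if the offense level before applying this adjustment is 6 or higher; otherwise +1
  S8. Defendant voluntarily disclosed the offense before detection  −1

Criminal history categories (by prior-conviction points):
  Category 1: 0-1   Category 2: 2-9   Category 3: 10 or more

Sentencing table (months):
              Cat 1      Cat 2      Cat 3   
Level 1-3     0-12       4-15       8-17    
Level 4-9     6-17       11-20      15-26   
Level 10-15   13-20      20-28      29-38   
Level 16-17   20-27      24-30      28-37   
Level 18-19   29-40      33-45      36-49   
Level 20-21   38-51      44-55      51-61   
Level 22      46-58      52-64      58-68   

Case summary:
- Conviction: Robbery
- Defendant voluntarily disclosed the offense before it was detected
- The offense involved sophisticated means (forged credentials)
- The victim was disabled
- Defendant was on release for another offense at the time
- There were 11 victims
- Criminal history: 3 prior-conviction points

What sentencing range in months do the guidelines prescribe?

Base offense level for robbery: 18.
S1 applies: 18 + 2 = 20.
S3 applies (level before this adjustment is 20 ≥ 16, so +5): 20 + 5 = 25.
S4 applies: 25 + 2 = 27.
S5 does not apply.
S6 does not apply.
S7 applies (level before this adjustment is 27 ≥ 6, so +3): 27 + 3 = 30.
S8 applies: 30 − 1 = 29.
Level 29 exceeds the maximum of 22; capped at 22.
Final offense level: 22.
Criminal history: 3 prior points → Category 2 (2-9).
Level 22 falls in the 22 band.
Grid: Level 22 × Category 2 = 52-64 months.

52-64 months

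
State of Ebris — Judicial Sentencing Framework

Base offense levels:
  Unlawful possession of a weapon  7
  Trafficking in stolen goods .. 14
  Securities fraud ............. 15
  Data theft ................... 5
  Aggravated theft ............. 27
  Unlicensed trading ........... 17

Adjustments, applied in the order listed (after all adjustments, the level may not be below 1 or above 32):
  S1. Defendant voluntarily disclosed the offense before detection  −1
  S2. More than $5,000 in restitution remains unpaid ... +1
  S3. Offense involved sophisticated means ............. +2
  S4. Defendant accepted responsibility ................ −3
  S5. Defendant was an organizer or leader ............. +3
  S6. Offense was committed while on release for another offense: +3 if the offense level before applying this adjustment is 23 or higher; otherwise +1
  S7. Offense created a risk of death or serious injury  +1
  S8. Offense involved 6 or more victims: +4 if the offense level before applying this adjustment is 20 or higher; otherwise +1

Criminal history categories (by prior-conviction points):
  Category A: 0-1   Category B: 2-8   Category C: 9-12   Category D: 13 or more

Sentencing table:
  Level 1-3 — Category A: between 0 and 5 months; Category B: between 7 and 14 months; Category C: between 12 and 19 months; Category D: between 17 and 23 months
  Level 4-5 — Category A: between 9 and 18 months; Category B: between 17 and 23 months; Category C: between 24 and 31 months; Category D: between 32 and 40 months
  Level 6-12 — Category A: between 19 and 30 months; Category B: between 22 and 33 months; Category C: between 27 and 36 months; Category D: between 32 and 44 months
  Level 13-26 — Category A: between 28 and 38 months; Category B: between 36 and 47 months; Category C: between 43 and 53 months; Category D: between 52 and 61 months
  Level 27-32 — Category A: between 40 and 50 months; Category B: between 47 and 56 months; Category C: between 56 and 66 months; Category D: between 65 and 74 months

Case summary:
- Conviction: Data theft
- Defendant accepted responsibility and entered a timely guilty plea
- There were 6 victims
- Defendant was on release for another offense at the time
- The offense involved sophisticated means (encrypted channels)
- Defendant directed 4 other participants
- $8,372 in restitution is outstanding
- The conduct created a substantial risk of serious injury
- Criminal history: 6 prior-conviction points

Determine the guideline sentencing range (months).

Base offense level for data theft: 5.
S2 applies: 5 + 1 = 6.
S3 applies: 6 + 2 = 8.
S4 applies: 8 − 3 = 5.
S5 applies: 5 + 3 = 8.
S6 applies (level before this adjustment is 8 < 23, so +1): 8 + 1 = 9.
S7 applies: 9 + 1 = 10.
S8 applies (level before this adjustment is 10 < 20, so +1): 10 + 1 = 11.
Final offense level: 11.
Criminal history: 6 prior points → Category B (2-8).
Level 11 falls in the 6-12 band.
Grid: Level 6-12 × Category B = 22-33 months.

22-33 months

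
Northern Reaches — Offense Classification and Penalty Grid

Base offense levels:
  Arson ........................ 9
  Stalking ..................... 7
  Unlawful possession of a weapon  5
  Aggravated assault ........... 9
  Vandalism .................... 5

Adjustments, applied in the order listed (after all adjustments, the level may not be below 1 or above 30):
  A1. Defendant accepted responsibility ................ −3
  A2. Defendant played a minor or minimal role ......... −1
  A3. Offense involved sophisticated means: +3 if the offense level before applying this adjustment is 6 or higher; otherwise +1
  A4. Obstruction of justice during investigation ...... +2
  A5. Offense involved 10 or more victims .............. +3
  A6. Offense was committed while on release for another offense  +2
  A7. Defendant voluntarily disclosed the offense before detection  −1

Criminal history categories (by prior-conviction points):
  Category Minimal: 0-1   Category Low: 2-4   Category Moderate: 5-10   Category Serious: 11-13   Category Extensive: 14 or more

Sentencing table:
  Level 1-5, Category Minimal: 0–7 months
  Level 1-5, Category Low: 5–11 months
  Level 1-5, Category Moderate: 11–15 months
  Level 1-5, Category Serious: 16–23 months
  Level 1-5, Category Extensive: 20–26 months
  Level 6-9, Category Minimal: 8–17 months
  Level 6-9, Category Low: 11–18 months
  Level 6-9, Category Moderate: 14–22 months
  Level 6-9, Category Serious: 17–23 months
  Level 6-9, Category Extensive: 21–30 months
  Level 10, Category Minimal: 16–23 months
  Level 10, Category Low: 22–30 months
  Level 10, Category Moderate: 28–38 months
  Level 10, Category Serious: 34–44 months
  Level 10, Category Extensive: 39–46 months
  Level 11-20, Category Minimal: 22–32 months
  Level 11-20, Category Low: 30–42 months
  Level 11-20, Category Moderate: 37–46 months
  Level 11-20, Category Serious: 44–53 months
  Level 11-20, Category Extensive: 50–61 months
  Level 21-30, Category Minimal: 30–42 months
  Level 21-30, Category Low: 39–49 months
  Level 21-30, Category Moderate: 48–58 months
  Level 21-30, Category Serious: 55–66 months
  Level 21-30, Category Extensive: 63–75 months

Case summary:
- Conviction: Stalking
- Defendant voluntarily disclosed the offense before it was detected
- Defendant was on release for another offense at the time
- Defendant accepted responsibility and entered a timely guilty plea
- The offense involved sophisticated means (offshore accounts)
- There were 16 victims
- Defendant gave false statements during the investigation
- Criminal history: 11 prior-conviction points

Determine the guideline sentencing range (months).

44-53 months

Base offense level for stalking: 7.
A1 applies: 7 − 3 = 4.
A3 applies (level before this adjustment is 4 < 6, so +1): 4 + 1 = 5.
A4 applies: 5 + 2 = 7.
A5 applies: 7 + 3 = 10.
A6 applies: 10 + 2 = 12.
A7 applies: 12 − 1 = 11.
Final offense level: 11.
Criminal history: 11 prior points → Category Serious (11-13).
Level 11 falls in the 11-20 band.
Grid: Level 11-20 × Category Serious = 44-53 months.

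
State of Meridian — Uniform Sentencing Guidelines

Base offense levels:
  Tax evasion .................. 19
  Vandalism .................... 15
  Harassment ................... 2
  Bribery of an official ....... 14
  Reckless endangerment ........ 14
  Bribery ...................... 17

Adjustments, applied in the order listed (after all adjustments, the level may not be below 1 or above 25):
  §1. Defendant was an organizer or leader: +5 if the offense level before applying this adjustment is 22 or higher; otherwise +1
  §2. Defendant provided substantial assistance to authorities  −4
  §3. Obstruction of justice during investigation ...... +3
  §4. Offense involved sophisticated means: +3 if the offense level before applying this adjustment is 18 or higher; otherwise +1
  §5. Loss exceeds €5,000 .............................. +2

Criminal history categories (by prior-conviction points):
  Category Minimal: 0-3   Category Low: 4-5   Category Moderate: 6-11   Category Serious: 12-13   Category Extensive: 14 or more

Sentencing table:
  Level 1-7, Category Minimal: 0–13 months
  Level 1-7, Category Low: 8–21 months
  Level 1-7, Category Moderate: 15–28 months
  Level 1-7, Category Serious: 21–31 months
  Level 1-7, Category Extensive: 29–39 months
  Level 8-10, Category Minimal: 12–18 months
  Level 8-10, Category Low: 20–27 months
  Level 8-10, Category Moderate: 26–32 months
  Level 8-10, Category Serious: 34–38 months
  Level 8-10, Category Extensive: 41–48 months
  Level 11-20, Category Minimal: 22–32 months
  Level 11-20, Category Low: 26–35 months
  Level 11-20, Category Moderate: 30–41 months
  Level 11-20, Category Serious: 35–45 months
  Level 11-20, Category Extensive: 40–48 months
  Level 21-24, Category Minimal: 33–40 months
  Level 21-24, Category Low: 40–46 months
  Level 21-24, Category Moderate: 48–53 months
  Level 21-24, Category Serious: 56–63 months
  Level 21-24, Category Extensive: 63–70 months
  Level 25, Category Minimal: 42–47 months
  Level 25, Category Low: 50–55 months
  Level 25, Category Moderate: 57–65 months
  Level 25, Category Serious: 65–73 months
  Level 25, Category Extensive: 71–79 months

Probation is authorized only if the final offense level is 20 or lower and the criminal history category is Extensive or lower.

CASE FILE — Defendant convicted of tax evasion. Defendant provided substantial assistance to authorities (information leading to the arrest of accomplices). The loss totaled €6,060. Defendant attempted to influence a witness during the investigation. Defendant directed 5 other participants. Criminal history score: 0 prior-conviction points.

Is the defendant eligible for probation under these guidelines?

Base offense level for tax evasion: 19.
§1 applies (level before this adjustment is 19 < 22, so +1): 19 + 1 = 20.
§2 applies: 20 − 4 = 16.
§3 applies: 16 + 3 = 19.
§4 does not apply.
§5 applies: 19 + 2 = 21.
Final offense level: 21.
Criminal history: 0 prior points → Category Minimal (0-3).
Level 21 falls in the 21-24 band.
Grid: Level 21-24 × Category Minimal = 33-40 months.
Probation check: level 21 > 20 and category Minimal ≤ Extensive → not eligible.

No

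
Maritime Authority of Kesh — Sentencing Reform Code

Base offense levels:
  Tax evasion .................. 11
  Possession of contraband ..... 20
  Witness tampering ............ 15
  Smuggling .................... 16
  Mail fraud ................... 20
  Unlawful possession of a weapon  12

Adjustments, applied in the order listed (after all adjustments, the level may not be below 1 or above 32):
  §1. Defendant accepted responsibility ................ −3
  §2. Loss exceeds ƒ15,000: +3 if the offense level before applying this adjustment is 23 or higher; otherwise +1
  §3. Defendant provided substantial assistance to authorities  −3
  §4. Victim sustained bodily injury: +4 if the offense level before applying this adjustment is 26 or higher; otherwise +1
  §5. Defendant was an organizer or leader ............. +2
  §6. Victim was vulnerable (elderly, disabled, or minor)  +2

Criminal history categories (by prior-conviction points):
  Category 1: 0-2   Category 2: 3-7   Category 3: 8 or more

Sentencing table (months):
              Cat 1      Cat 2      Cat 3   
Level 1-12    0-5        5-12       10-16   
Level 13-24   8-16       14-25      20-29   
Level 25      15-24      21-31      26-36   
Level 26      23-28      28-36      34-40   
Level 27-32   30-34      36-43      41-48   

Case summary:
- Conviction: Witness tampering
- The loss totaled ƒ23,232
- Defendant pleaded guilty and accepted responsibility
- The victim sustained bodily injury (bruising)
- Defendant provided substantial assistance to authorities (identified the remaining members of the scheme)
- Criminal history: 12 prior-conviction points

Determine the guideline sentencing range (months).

10-16 months

Base offense level for witness tampering: 15.
§1 applies: 15 − 3 = 12.
§2 applies (level before this adjustment is 12 < 23, so +1): 12 + 1 = 13.
§3 applies: 13 − 3 = 10.
§4 applies (level before this adjustment is 10 < 26, so +1): 10 + 1 = 11.
§6 does not apply.
Final offense level: 11.
Criminal history: 12 prior points → Category 3 (8+).
Level 11 falls in the 1-12 band.
Grid: Level 1-12 × Category 3 = 10-16 months.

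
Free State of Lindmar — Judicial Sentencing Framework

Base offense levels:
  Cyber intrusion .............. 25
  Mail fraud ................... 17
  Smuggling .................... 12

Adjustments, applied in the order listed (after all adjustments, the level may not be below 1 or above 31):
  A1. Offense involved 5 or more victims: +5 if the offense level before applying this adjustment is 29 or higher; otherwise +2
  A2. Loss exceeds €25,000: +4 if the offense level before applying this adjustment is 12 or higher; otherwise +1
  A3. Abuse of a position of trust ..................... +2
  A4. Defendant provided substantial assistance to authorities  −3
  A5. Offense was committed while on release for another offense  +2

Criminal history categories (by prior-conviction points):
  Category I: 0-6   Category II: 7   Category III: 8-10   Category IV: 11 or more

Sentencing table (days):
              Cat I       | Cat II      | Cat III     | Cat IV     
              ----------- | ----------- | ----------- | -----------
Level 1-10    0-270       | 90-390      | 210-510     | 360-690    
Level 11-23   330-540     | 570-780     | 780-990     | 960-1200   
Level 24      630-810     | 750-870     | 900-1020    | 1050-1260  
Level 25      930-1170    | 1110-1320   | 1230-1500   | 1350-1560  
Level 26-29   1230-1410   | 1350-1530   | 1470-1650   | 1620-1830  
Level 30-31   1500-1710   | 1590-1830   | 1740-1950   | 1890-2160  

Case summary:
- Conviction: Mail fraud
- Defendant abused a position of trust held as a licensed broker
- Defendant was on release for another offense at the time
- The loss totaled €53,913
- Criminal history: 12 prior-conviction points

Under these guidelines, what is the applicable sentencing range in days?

Base offense level for mail fraud: 17.
A2 applies (level before this adjustment is 17 ≥ 12, so +4): 17 + 4 = 21.
A3 applies: 21 + 2 = 23.
A5 applies: 23 + 2 = 25.
Final offense level: 25.
Criminal history: 12 prior points → Category IV (11+).
Level 25 falls in the 25 band.
Grid: Level 25 × Category IV = 1350-1560 days.

1350-1560 days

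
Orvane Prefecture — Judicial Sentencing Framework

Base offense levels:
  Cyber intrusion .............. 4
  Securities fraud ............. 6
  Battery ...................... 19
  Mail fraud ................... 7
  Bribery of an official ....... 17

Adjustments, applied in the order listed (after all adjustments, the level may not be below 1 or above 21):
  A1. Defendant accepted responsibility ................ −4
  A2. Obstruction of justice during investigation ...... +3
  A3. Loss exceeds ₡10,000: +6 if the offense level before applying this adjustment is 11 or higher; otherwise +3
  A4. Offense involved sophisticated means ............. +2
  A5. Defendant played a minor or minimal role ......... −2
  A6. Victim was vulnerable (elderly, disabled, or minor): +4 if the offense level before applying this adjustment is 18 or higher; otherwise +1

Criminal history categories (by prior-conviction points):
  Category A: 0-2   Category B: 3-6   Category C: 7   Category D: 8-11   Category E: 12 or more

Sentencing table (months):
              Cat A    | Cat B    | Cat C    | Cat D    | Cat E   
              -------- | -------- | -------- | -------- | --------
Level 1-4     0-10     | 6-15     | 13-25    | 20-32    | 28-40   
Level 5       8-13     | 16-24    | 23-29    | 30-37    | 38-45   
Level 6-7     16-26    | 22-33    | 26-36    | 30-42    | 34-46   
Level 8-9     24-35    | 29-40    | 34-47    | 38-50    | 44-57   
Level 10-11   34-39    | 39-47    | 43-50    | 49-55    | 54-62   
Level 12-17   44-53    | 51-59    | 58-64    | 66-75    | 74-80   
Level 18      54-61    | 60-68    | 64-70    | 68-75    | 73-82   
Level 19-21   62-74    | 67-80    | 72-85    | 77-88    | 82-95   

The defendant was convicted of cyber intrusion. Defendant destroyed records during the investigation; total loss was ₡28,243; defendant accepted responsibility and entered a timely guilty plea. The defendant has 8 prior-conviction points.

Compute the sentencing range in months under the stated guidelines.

Base offense level for cyber intrusion: 4.
A1 applies: 4 − 4 = 0.
A2 applies: 0 + 3 = 3.
A3 applies (level before this adjustment is 3 < 11, so +3): 3 + 3 = 6.
A4 does not apply.
A6 does not apply.
Final offense level: 6.
Criminal history: 8 prior points → Category D (8-11).
Level 6 falls in the 6-7 band.
Grid: Level 6-7 × Category D = 30-42 months.

30-42 months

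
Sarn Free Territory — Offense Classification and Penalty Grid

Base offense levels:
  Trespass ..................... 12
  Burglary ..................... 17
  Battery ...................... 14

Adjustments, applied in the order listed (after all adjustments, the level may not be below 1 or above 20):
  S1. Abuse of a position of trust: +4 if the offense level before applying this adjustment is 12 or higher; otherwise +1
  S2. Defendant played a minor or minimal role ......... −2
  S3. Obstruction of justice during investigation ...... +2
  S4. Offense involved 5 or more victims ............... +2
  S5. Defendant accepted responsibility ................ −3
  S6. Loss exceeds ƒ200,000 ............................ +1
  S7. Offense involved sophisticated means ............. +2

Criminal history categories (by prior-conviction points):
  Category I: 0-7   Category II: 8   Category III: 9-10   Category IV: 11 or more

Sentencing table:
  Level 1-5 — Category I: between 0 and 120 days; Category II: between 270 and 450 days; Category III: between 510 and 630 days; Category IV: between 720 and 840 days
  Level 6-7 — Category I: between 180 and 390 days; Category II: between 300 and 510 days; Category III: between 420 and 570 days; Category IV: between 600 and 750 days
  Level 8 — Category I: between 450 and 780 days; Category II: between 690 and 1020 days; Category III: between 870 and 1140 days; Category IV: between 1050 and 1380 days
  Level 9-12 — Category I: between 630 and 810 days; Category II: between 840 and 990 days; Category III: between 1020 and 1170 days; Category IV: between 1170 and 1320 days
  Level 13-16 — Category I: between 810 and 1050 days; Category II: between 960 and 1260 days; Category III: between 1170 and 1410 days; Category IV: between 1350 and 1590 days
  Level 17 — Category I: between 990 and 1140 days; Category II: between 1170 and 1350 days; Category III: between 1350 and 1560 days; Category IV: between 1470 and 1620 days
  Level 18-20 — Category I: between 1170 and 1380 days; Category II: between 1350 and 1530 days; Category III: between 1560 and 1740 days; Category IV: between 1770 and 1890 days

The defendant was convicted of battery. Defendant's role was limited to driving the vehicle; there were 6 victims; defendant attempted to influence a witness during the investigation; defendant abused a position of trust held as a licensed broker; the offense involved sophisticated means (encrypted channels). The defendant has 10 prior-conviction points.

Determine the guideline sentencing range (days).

1560-1740 days

Base offense level for battery: 14.
S1 applies (level before this adjustment is 14 ≥ 12, so +4): 14 + 4 = 18.
S2 applies: 18 − 2 = 16.
S3 applies: 16 + 2 = 18.
S4 applies: 18 + 2 = 20.
S7 applies: 20 + 2 = 22.
Level 22 exceeds the maximum of 20; capped at 20.
Final offense level: 20.
Criminal history: 10 prior points → Category III (9-10).
Level 20 falls in the 18-20 band.
Grid: Level 18-20 × Category III = 1560-1740 days.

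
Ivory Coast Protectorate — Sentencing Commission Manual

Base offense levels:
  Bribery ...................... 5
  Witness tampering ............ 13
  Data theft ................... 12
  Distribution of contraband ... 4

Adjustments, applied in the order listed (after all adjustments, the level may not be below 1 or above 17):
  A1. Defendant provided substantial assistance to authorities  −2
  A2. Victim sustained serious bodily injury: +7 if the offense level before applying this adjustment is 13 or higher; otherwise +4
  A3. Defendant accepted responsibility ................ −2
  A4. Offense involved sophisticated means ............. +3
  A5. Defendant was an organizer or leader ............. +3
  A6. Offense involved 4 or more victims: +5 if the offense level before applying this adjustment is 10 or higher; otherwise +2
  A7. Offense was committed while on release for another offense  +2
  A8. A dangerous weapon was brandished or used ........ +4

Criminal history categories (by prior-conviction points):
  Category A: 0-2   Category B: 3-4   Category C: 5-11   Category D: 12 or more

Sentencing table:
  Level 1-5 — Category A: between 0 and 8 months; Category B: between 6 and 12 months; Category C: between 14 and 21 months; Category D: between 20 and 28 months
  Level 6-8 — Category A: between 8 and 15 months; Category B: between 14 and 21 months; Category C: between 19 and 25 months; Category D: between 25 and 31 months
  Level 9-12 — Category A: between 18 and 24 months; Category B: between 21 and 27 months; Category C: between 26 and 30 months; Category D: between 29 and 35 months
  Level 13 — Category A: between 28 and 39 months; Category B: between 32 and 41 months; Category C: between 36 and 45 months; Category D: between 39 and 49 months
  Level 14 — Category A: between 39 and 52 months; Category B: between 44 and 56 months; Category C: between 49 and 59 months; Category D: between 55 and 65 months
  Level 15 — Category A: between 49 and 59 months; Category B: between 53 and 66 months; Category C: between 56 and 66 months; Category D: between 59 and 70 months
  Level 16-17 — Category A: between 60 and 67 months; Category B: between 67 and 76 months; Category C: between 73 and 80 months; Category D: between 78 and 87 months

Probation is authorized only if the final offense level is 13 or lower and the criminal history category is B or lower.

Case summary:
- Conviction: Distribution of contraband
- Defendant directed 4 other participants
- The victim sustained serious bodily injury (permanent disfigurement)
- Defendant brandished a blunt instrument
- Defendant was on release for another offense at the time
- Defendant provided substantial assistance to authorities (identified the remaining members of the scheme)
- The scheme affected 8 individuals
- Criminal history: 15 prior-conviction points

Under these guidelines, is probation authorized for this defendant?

Base offense level for distribution of contraband: 4.
A1 applies: 4 − 2 = 2.
A2 applies (level before this adjustment is 2 < 13, so +4): 2 + 4 = 6.
A3 does not apply.
A4 does not apply.
A5 applies: 6 + 3 = 9.
A6 applies (level before this adjustment is 9 < 10, so +2): 9 + 2 = 11.
A7 applies: 11 + 2 = 13.
A8 applies: 13 + 4 = 17.
Final offense level: 17.
Criminal history: 15 prior points → Category D (12+).
Level 17 falls in the 16-17 band.
Grid: Level 16-17 × Category D = 78-87 months.
Probation check: level 17 > 13 and category D > B → not eligible.

No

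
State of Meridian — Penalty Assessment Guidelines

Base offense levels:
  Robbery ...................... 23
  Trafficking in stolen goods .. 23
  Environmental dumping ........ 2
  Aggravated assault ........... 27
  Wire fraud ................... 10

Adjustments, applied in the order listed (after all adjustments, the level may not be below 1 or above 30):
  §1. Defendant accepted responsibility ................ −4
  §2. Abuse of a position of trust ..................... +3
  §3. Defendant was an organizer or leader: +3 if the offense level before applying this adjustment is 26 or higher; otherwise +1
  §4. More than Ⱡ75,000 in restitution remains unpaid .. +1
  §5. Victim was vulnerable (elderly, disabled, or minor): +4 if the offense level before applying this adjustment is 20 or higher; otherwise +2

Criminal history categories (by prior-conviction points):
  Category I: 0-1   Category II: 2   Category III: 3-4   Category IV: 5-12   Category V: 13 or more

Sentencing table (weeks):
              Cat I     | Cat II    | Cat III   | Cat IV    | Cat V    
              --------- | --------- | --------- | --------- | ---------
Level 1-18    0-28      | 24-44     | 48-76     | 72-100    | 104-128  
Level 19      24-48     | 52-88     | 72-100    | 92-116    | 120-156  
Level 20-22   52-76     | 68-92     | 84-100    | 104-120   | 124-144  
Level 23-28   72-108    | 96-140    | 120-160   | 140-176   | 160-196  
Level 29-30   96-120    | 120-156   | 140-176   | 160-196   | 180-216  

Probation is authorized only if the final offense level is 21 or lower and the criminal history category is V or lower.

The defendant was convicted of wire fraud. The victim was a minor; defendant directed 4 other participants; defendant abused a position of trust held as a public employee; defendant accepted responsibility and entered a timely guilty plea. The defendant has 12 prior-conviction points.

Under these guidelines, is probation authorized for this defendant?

Yes

Base offense level for wire fraud: 10.
§1 applies: 10 − 4 = 6.
§2 applies: 6 + 3 = 9.
§3 applies (level before this adjustment is 9 < 26, so +1): 9 + 1 = 10.
§4 does not apply.
§5 applies (level before this adjustment is 10 < 20, so +2): 10 + 2 = 12.
Final offense level: 12.
Criminal history: 12 prior points → Category IV (5-12).
Level 12 falls in the 1-18 band.
Grid: Level 1-18 × Category IV = 72-100 weeks.
Probation check: level 12 ≤ 21 and category IV ≤ V → eligible.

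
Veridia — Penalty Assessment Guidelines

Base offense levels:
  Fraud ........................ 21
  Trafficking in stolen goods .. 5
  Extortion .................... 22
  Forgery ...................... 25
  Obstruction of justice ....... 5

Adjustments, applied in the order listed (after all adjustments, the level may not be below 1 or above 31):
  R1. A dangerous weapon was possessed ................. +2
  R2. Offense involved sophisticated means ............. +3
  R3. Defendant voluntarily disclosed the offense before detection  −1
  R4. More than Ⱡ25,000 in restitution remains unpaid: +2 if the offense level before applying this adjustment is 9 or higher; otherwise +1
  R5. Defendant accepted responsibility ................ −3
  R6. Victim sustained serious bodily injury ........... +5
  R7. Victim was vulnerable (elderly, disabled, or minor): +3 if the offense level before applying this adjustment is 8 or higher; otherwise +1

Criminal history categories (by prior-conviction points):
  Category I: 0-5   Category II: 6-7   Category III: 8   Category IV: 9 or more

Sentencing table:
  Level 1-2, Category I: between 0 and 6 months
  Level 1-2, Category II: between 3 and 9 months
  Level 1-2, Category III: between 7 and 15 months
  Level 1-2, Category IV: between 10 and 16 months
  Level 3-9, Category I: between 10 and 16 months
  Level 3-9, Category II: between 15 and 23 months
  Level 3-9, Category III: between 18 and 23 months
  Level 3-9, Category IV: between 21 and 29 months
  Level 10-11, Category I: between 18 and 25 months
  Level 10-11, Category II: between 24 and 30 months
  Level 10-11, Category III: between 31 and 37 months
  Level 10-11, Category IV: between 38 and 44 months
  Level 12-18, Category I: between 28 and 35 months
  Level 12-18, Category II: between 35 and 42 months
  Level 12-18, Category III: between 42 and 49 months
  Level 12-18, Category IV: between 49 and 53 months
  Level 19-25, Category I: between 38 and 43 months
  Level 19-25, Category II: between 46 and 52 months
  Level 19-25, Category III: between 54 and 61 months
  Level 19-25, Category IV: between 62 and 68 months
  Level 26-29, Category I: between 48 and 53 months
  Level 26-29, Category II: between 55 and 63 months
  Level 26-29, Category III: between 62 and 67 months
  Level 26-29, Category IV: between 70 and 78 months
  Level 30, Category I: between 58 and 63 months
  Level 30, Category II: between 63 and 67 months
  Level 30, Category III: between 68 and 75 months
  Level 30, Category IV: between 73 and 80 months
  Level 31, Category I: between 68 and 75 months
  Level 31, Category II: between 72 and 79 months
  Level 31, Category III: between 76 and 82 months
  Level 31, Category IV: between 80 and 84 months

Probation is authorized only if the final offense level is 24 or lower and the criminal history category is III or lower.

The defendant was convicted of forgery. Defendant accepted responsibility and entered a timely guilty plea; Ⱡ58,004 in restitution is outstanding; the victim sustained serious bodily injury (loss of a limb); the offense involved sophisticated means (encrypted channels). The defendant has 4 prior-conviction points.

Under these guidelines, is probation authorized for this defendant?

Base offense level for forgery: 25.
R2 applies: 25 + 3 = 28.
R3 does not apply.
R4 applies (level before this adjustment is 28 ≥ 9, so +2): 28 + 2 = 30.
R5 applies: 30 − 3 = 27.
R6 applies: 27 + 5 = 32.
R7 does not apply.
Level 32 exceeds the maximum of 31; capped at 31.
Final offense level: 31.
Criminal history: 4 prior points → Category I (0-5).
Level 31 falls in the 31 band.
Grid: Level 31 × Category I = 68-75 months.
Probation check: level 31 > 24 and category I ≤ III → not eligible.

No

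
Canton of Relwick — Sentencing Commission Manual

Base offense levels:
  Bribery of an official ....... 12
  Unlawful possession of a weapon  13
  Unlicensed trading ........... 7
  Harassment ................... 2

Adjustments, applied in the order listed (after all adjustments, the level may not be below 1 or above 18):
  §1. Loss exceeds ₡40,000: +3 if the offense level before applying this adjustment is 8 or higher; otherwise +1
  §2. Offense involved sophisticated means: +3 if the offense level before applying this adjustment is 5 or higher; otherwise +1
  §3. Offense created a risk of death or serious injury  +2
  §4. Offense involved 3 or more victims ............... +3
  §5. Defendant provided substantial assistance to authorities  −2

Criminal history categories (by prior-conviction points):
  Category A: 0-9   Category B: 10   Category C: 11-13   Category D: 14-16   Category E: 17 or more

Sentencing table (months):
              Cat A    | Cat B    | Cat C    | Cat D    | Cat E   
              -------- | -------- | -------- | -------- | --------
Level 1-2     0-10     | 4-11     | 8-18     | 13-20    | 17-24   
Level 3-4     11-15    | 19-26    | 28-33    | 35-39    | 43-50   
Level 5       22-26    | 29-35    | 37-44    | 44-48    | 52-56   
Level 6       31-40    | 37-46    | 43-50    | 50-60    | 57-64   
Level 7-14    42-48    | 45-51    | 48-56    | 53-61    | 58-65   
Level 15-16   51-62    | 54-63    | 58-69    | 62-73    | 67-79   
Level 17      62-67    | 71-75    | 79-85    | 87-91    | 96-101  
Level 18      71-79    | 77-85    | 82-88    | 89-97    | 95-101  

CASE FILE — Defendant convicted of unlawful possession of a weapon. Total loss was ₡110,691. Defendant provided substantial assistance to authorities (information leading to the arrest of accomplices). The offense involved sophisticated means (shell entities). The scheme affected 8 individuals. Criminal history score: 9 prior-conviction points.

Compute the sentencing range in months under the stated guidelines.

Base offense level for unlawful possession of a weapon: 13.
§1 applies (level before this adjustment is 13 ≥ 8, so +3): 13 + 3 = 16.
§2 applies (level before this adjustment is 16 ≥ 5, so +3): 16 + 3 = 19.
§4 applies: 19 + 3 = 22.
§5 applies: 22 − 2 = 20.
Level 20 exceeds the maximum of 18; capped at 18.
Final offense level: 18.
Criminal history: 9 prior points → Category A (0-9).
Level 18 falls in the 18 band.
Grid: Level 18 × Category A = 71-79 months.

71-79 months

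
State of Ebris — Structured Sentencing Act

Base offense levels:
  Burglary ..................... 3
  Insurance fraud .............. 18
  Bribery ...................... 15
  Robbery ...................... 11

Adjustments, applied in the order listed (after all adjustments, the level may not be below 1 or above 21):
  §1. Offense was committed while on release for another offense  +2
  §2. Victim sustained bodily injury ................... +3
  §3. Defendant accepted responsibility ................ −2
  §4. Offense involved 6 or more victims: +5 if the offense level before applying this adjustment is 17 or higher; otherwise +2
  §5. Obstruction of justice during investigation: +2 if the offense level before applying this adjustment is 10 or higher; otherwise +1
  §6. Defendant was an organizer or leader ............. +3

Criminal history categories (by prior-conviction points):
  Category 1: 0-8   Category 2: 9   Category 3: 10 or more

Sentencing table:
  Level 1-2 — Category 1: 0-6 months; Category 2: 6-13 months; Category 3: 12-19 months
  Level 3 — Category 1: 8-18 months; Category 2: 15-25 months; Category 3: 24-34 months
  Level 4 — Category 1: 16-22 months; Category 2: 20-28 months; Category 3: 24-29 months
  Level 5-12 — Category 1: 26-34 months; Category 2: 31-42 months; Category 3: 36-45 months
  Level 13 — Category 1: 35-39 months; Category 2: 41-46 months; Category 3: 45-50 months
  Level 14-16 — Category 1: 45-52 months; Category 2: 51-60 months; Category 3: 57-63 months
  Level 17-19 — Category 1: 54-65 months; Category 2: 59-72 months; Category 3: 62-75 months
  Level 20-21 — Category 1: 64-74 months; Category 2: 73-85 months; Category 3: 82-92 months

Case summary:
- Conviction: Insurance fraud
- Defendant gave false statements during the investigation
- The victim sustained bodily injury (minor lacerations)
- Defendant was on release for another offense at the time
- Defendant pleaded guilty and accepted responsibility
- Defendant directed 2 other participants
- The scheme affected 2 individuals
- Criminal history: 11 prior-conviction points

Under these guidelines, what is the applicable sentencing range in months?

82-92 months

Base offense level for insurance fraud: 18.
§1 applies: 18 + 2 = 20.
§2 applies: 20 + 3 = 23.
§3 applies: 23 − 2 = 21.
§5 applies (level before this adjustment is 21 ≥ 10, so +2): 21 + 2 = 23.
§6 applies: 23 + 3 = 26.
Level 26 exceeds the maximum of 21; capped at 21.
Final offense level: 21.
Criminal history: 11 prior points → Category 3 (10+).
Level 21 falls in the 20-21 band.
Grid: Level 20-21 × Category 3 = 82-92 months.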